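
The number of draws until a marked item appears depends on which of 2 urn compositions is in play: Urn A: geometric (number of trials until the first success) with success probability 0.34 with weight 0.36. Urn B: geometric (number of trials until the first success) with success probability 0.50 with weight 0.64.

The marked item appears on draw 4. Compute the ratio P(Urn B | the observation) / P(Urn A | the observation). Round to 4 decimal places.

The posterior odds equal the prior odds times the likelihood ratio: (w_i/w_j)·(f_i(x)/f_j(x)).
Evaluate each component's likelihood at the observed value:
  L_A = 0.34·(1−0.34)^3 = 0.34·0.287496 = 0.0977486
  L_B = 0.50·(1−0.50)^3 = 0.50·0.125 = 0.0625
0.04 / 0.0351895 ≈ 1.1367

1.1367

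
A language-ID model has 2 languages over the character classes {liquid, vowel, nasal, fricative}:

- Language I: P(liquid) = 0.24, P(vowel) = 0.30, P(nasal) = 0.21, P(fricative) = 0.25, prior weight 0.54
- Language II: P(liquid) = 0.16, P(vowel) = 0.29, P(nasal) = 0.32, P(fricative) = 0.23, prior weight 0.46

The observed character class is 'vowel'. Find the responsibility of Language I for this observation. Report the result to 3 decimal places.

0.548

Posterior ∝ prior × likelihood, so P(k | x) ∝ w_k f_k(x); normalise over all components.
Categorical probabilities:
  L_I = P(vowel | comp) = 0.30
  L_II = P(vowel | comp) = 0.29
Prior × likelihood for each component:
  w_I·L_I = 0.54 × 0.3 = 0.162
  w_II·L_II = 0.46 × 0.29 = 0.1334
Denominator: 0.162 + 0.1334 = 0.2954
P(Language I | 'vowel') ≈ 0.548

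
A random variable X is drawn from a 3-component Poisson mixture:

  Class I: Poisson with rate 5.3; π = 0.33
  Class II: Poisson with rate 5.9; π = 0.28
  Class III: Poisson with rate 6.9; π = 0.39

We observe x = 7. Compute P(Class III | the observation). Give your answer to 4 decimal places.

0.4323

P(component k | x) = w_k·f_k(x) / marginal(x), where marginal(x) = Σ_j w_j·f_j(x).
Poisson probabilities:
  f_I = e^(−5.3)·5.3^7/7! = 0.116343
  f_II = e^(−5.9)·5.9^7/7! = 0.135268
  f_III = e^(−6.9)·6.9^7/7! = 0.148895
Weight by the priors:
  w_I·f_I = 0.33 × 0.116343 = 0.0383931
  w_II·f_II = 0.28 × 0.135268 = 0.0378751
  w_III·f_III = 0.39 × 0.148895 = 0.0580692
Normaliser: 0.0383931 + 0.0378751 + 0.0580692 = 0.134337
P(Class III | x) ≈ 0.4323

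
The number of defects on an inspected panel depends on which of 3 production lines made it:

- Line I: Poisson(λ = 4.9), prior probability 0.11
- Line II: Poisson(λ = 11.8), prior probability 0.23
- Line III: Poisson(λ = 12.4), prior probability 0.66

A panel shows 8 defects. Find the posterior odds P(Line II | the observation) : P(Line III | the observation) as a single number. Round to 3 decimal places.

0.427

Since P(k|x) ∝ π_k f_k(x), the posterior odds are π_i f_i(x) / (π_j f_j(x)).
Evaluate each component's likelihood at the observed value:
  f_I = e^(−4.9)·4.9^8/8! = 0.0613769
  f_II = e^(−11.8)·11.8^8/8! = 0.0699617
  f_III = e^(−12.4)·12.4^8/8! = 0.0570954
0.0160912 / 0.037683 ≈ 0.427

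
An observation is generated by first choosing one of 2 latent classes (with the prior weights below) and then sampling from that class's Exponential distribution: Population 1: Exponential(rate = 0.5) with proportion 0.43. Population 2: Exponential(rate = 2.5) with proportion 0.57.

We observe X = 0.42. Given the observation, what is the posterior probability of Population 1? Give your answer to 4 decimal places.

0.2590

Posterior ∝ prior × likelihood, so P(k | x) ∝ π_k f_k(x); normalise over all components.
Evaluate each component's likelihood at the observed value:
  p_1 = 0.5·e^(−0.5·0.42) = 0.5·e^(−0.2100) = 0.405292
  p_2 = 2.5·e^(−2.5·0.42) = 2.5·e^(−1.0500) = 0.874844
Unnormalised posteriors:
  π_1·p_1 = 0.43 × 0.405292 = 0.174276
  π_2·p_2 = 0.57 × 0.874844 = 0.498661
Evidence: 0.174276 + 0.498661 = 0.672937
So the posterior for Population 1 is 0.174276 / 0.672937 ≈ 0.2590.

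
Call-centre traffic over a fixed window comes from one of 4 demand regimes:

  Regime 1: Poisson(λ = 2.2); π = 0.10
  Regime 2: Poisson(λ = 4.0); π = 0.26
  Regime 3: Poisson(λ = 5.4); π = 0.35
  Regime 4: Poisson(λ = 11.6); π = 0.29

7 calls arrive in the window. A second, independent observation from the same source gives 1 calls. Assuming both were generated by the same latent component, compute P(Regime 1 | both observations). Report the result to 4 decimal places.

The responsibility of component k is π_k f_k(x) divided by Σ_j π_j f_j(x).
Since both observations come from the same component, the likelihood for component k is f_k(x₁)·f_k(x₂).
  p_1 = [e^(−2.2)·2.2^7/7! = 0.00548378] × [0.243767] = 0.00133677
  p_2 = [e^(−4.0)·4.0^7/7! = 0.0595404] × [0.0732626] = 0.00436208
  p_3 = [e^(−5.4)·5.4^7/7! = 0.119987] × [0.0243895] = 0.00292644
  p_4 = [e^(−11.6)·11.6^7/7! = 0.0513996] × [0.000106327] = 5.46514e-06
Unnormalised posteriors:
  π_1·p_1 = 0.10 × 0.00133677 = 0.000133677
  π_2·p_2 = 0.26 × 0.00436208 = 0.00113414
  π_3·p_3 = 0.35 × 0.00292644 = 0.00102425
  π_4·p_4 = 0.29 × 5.46514e-06 = 1.58489e-06
Denominator: 0.000133677 + 0.00113414 + 0.00102425 + 1.58489e-06 = 0.00229365
P(Regime 1 | x₁,x₂) ≈ 0.0583

0.0583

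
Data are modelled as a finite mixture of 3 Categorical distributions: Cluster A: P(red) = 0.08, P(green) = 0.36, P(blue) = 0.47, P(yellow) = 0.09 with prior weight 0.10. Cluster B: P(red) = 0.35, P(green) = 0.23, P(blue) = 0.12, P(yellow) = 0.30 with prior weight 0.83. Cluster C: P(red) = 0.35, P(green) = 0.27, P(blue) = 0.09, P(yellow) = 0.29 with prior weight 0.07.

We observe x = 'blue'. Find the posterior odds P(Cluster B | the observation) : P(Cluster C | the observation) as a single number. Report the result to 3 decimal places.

Since P(k|x) ∝ w_k f_k(x), the posterior odds are w_i f_i(x) / (w_j f_j(x)).
Evaluate each component's likelihood at the observed value:
  p_A = P(blue | comp) = 0.47
  p_B = P(blue | comp) = 0.12
  p_C = P(blue | comp) = 0.09
Odds = (0.83/0.07) × (0.12/0.09) = 11.8571 × 1.33333 ≈ 15.810

15.810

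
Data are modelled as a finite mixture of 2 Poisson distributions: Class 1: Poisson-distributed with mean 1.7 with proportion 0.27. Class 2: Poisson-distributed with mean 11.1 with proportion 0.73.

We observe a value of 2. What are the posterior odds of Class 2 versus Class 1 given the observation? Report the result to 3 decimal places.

Only the two components matter; the odds are (π_i f_i(x)) / (π_j f_j(x)).
Component likelihoods at x = 2:
  f_1 = e^(−1.7)·1.7^2/2! = 0.263978
  f_2 = e^(−11.1)·11.1^2/2! = 0.000930995
0.000679626 / 0.071274 ≈ 0.010

0.010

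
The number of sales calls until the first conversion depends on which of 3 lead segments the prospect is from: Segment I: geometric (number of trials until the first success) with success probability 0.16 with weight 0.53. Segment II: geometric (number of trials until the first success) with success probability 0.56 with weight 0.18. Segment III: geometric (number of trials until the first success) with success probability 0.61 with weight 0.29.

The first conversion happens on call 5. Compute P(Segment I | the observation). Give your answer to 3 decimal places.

0.843

P(component k | x) = π_k·f_k(x) / marginal(x), where marginal(x) = Σ_j π_j·f_j(x).
Evaluate each component's likelihood at the observed value:
  L_I = 0.16·(1−0.16)^4 = 0.16·0.497871 = 0.0796594
  L_II = 0.56·(1−0.56)^4 = 0.56·0.037481 = 0.0209893
  L_III = 0.61·(1−0.61)^4 = 0.61·0.0231344 = 0.014112
Weight by the priors:
  π_I·L_I = 0.53 × 0.0796594 = 0.0422195
  π_II·L_II = 0.18 × 0.0209893 = 0.00377808
  π_III·L_III = 0.29 × 0.014112 = 0.00409248
Evidence: 0.0422195 + 0.00377808 + 0.00409248 = 0.05009
P(Segment I | data) = 0.0422195 / 0.05009 ≈ 0.843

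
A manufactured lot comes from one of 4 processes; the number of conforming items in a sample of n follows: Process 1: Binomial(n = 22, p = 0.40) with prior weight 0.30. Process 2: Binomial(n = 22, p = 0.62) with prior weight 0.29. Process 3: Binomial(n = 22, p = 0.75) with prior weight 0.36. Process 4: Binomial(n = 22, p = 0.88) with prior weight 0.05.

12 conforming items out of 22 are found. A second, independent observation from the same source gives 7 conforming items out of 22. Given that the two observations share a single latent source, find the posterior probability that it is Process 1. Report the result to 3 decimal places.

P(component k | x) = P(Z=k)·f_k(x) / marginal(x), where marginal(x) = Σ_j P(Z=j)·f_j(x).
Since both observations come from the same component, the likelihood for component k is f_k(x₁)·f_k(x₂).
  f_1 = [0.0655993] × [0.131379] = 0.00861835
  f_2 = [0.130979] × [0.00298767] = 0.000391323
  f_3 = [0.0195345] × [2.12014e-05] = 4.14159e-07
  f_4 = [8.63517e-05] × [1.07383e-09] = 9.27267e-14
Prior × likelihood for each component:
  P(Z=1)·f_1 = 0.30 × 0.00861835 = 0.00258551
  P(Z=2)·f_2 = 0.29 × 0.000391323 = 0.000113484
  P(Z=3)·f_3 = 0.36 × 4.14159e-07 = 1.49097e-07
  P(Z=4)·f_4 = 0.05 × 9.27267e-14 = 4.63634e-15
Marginal: 0.00258551 + 0.000113484 + 1.49097e-07 + 4.63634e-15 = 0.00269914
Responsibility of Process 1: 0.00258551 / 0.00269914 ≈ 0.958

0.958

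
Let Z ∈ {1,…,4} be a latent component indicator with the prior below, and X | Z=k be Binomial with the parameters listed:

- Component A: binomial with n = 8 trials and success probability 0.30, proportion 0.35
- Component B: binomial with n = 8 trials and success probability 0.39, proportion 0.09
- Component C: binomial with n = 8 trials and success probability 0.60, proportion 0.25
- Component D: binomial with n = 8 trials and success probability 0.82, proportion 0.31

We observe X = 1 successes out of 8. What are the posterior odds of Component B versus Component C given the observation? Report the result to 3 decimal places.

4.489

Posterior odds = (π_i f_i(x)) / (π_j f_j(x)); the normalising sum cancels.
Component likelihoods at x = 1 successes out of 8:
  f_A = C(8,1)·0.30^1·0.70^7 = 8·0.3·0.0823543 = 0.19765
  f_B = C(8,1)·0.39^1·0.61^7 = 8·0.39·0.0314274 = 0.0980536
  f_C = C(8,1)·0.60^1·0.40^7 = 8·0.6·0.0016384 = 0.00786432
  f_D = C(8,1)·0.82^1·0.18^7 = 8·0.82·6.1222e-06 = 4.01616e-05
Odds = (0.09/0.25) × (0.0980536/0.00786432) = 0.36 × 12.4682 ≈ 4.489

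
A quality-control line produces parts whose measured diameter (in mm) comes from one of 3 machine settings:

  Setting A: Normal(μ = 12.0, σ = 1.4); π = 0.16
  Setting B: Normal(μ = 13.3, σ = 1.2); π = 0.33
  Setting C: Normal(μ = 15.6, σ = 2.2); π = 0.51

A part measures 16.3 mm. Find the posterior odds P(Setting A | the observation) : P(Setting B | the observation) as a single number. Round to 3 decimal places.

0.085

The posterior odds equal the prior odds times the likelihood ratio: (π_i/π_j)·(f_i(x)/f_j(x)).
Normal densities:
  p_A = (1/(1.4·√(2π)))·exp(−(16.3−12.0)²/(2·1.4²)) = 0.284959·exp(-4.71684) = 0.00254851
  p_B = (1/(1.2·√(2π)))·exp(−(16.3−13.3)²/(2·1.2²)) = 0.332452·exp(-3.12500) = 0.0146069
  p_C = (1/(2.2·√(2π)))·exp(−(16.3−15.6)²/(2·2.2²)) = 0.181337·exp(-0.05062) = 0.172387
Odds = (0.16/0.33) × (0.00254851/0.0146069) = 0.484848 × 0.174473 ≈ 0.085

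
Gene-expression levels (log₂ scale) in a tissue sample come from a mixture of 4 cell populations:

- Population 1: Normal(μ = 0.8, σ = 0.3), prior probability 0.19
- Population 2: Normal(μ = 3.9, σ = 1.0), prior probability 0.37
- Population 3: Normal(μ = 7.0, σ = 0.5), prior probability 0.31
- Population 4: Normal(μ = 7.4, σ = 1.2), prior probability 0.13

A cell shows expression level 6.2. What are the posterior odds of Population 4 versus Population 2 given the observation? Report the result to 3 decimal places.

2.501

Only the two components matter; the odds are (P(Z=i) f_i(x)) / (P(Z=j) f_j(x)).
Evaluate each component's likelihood at the observed value:
  L_1 = (1/(0.3·√(2π)))·exp(−(6.2−0.8)²/(2·0.3²)) = 1.329808·exp(-162.00000) = 5.8625e-71
  L_2 = (1/(1.0·√(2π)))·exp(−(6.2−3.9)²/(2·1.0²)) = 0.398942·exp(-2.64500) = 0.028327
  L_3 = (1/(0.5·√(2π)))·exp(−(6.2−7.0)²/(2·0.5²)) = 0.797885·exp(-1.28000) = 0.221842
  L_4 = (1/(1.2·√(2π)))·exp(−(6.2−7.4)²/(2·1.2²)) = 0.332452·exp(-0.50000) = 0.201642
Odds = (0.13/0.37) × (0.201642/0.028327) = 0.351351 × 7.11837 ≈ 2.501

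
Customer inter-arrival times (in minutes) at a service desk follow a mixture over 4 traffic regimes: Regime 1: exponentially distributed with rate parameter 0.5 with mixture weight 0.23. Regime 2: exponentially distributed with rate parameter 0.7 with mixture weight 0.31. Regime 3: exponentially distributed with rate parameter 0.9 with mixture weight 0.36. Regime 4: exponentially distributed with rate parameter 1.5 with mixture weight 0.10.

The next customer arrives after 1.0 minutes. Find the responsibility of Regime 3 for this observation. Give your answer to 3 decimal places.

0.384

The responsibility of component k is π_k f_k(x) divided by Σ_j π_j f_j(x).
Exponential densities:
  L_1 = 0.5·e^(−0.5·1.0) = 0.5·e^(−0.5000) = 0.303265
  L_2 = 0.7·e^(−0.7·1.0) = 0.7·e^(−0.7000) = 0.34761
  L_3 = 0.9·e^(−0.9·1.0) = 0.9·e^(−0.9000) = 0.365913
  L_4 = 1.5·e^(−1.5·1.0) = 1.5·e^(−1.5000) = 0.334695
Prior × likelihood for each component:
  π_1·L_1 = 0.23 × 0.303265 = 0.069751
  π_2·L_2 = 0.31 × 0.34761 = 0.107759
  π_3·L_3 = 0.36 × 0.365913 = 0.131729
  π_4·L_4 = 0.10 × 0.334695 = 0.0334695
Marginal: 0.069751 + 0.107759 + 0.131729 + 0.0334695 = 0.342708
P(Regime 3 | the observation) = 0.131729 / 0.342708 ≈ 0.384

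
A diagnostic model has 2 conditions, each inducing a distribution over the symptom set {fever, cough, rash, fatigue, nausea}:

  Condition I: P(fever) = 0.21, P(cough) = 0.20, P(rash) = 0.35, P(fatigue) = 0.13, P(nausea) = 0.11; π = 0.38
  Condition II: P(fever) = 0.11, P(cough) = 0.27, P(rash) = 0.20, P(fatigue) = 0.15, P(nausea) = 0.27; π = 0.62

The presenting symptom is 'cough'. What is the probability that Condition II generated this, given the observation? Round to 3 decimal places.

0.688

By Bayes' theorem, P(k | x) = P(Z=k) f_k(x) / Σ_j P(Z=j) f_j(x).
Component likelihoods at x = 'cough':
  f_I = 0.2
  f_II = 0.27
Weight by the priors:
  P(Z=I)·f_I = 0.38 × 0.2 = 0.076
  P(Z=II)·f_II = 0.62 × 0.27 = 0.1674
Sum: 0.076 + 0.1674 = 0.2434
So the posterior for Condition II is 0.1674 / 0.2434 ≈ 0.688.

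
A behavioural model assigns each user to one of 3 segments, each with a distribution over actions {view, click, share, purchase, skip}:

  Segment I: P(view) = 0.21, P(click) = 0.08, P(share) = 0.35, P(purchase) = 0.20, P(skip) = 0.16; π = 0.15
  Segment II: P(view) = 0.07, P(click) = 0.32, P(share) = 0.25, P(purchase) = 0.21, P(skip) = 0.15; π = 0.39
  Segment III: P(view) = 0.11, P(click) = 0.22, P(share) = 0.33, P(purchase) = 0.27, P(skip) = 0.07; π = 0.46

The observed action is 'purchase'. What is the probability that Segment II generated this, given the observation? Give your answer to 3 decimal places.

0.347

The responsibility of component k is P(Z=k) f_k(x) divided by Σ_j P(Z=j) f_j(x).
Component likelihoods at x = 'purchase':
  p_I = 0.2
  p_II = 0.21
  p_III = 0.27
Weight by the priors:
  P(Z=I)·p_I = 0.15 × 0.2 = 0.03
  P(Z=II)·p_II = 0.39 × 0.21 = 0.0819
  P(Z=III)·p_III = 0.46 × 0.27 = 0.1242
Denominator: 0.03 + 0.0819 + 0.1242 = 0.2361
Responsibility of Segment II: 0.0819 / 0.2361 ≈ 0.347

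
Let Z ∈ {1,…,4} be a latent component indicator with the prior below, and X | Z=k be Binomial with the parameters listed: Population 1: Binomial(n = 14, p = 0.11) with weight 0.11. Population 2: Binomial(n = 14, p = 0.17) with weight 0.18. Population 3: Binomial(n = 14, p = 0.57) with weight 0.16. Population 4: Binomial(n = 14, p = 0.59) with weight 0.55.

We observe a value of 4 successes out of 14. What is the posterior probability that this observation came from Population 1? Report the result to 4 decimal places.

By Bayes' theorem, P(k | x) = w_k f_k(x) / Σ_j w_j f_j(x).
Binomial probabilities:
  L_1 = 0.0456988
  L_2 = 0.129721
  L_3 = 0.0228359
  L_4 = 0.016281
Weight by the priors:
  w_1·L_1 = 0.11 × 0.0456988 = 0.00502687
  w_2·L_2 = 0.18 × 0.129721 = 0.0233498
  w_3·L_3 = 0.16 × 0.0228359 = 0.00365374
  w_4·L_4 = 0.55 × 0.016281 = 0.00895454
Sum: 0.00502687 + 0.0233498 + 0.00365374 + 0.00895454 = 0.040985
Responsibility of Population 1: 0.00502687 / 0.040985 ≈ 0.1227

0.1227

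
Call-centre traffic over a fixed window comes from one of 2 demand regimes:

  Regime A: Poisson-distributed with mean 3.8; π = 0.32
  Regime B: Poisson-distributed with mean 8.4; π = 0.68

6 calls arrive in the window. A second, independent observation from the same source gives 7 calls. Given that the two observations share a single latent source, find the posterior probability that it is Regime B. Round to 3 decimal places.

0.866

By Bayes' theorem, P(k | x) = P(Z=k) f_k(x) / Σ_j P(Z=j) f_j(x).
Since both observations come from the same component, the likelihood for component k is f_k(x₁)·f_k(x₂).
  f_A = [0.0935513] × [0.050785] = 0.00475101
  f_B = [0.109716] × [0.131659] = 0.0144451
Unnormalised posteriors:
  P(Z=A)·f_A = 0.32 × 0.00475101 = 0.00152032
  P(Z=B)·f_B = 0.68 × 0.0144451 = 0.00982266
Sum: 0.00152032 + 0.00982266 = 0.011343
Responsibility of Regime B: 0.00982266 / 0.011343 ≈ 0.866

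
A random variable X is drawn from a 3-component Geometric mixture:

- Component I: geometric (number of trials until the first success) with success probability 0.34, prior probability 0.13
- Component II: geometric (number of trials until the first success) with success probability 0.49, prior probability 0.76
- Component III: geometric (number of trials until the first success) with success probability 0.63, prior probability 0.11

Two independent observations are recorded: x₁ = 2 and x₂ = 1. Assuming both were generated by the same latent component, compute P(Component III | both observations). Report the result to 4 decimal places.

The responsibility of component k is π_k f_k(x) divided by Σ_j π_j f_j(x).
Since both observations come from the same component, the likelihood for component k is f_k(x₁)·f_k(x₂).
  L_I = [0.34·(1−0.34)^1 = 0.34·0.66 = 0.2244] × [0.34] = 0.076296
  L_II = [0.49·(1−0.49)^1 = 0.49·0.51 = 0.2499] × [0.49] = 0.122451
  L_III = [0.63·(1−0.63)^1 = 0.63·0.37 = 0.2331] × [0.63] = 0.146853
Multiply by the mixture weights:
  π_I·L_I = 0.13 × 0.076296 = 0.00991848
  π_II·L_II = 0.76 × 0.122451 = 0.0930628
  π_III·L_III = 0.11 × 0.146853 = 0.0161538
Marginal: 0.00991848 + 0.0930628 + 0.0161538 = 0.119135
Responsibility of Component III: 0.0161538 / 0.119135 ≈ 0.1356

0.1356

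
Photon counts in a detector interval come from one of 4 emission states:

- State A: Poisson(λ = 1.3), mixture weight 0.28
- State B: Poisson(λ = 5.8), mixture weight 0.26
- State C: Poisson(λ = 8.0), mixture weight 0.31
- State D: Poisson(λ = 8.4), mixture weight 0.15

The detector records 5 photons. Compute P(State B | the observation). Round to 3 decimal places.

0.503

By Bayes' theorem, P(k | x) = P(Z=k) f_k(x) / Σ_j P(Z=j) f_j(x).
Poisson probabilities:
  f_A = e^(−1.3)·1.3^5/5! = 0.00843243
  f_B = e^(−5.8)·5.8^5/5! = 0.165596
  f_C = e^(−8.0)·8.0^5/5! = 0.0916037
  f_D = e^(−8.4)·8.4^5/5! = 0.0783685
Weight by the priors:
  P(Z=A)·f_A = 0.28 × 0.00843243 = 0.00236108
  P(Z=B)·f_B = 0.26 × 0.165596 = 0.043055
  P(Z=C)·f_C = 0.31 × 0.0916037 = 0.0283971
  P(Z=D)·f_D = 0.15 × 0.0783685 = 0.0117553
Normaliser: 0.00236108 + 0.043055 + 0.0283971 + 0.0117553 = 0.0855685
Responsibility of State B: 0.043055 / 0.0855685 ≈ 0.503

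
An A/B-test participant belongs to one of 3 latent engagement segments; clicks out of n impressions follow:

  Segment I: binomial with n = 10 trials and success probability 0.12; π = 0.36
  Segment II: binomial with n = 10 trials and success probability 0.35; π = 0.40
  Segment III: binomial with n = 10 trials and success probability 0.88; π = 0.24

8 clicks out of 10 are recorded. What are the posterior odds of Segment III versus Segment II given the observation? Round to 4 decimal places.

Only the two components matter; the odds are (π_i f_i(x)) / (π_j f_j(x)).
Binomial probabilities:
  p_I = C(10,8)·0.12^8·0.88^2 = 45·4.29982e-08·0.7744 = 1.4984e-06
  p_II = C(10,8)·0.35^8·0.65^2 = 45·0.000225188·0.4225 = 0.00428138
  p_III = C(10,8)·0.88^8·0.12^2 = 45·0.359635·0.0144 = 0.233043
Posterior odds = (π_III·p_III) / (π_II·p_II) = (0.24·0.233043) / (0.40·0.00428138) = 0.0559304 / 0.00171255 ≈ 32.6591

32.6591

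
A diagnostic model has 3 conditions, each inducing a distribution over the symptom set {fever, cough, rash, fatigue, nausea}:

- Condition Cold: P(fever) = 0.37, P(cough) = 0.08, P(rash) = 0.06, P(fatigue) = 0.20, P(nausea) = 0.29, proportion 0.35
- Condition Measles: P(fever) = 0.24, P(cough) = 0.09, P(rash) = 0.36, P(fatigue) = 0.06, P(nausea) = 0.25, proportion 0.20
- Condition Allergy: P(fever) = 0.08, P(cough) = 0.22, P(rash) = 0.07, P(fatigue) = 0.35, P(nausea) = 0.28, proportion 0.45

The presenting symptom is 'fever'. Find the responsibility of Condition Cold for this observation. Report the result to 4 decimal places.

0.6066

Apply Bayes' rule: the posterior for each component is proportional to its prior times its likelihood at x.
Evaluate each component's likelihood at the observed value:
  f_Cold = P(fever | comp) = 0.37
  f_Measles = P(fever | comp) = 0.24
  f_Allergy = P(fever | comp) = 0.08
Prior × likelihood for each component:
  P(Z=Cold)·f_Cold = 0.35 × 0.37 = 0.1295
  P(Z=Measles)·f_Measles = 0.20 × 0.24 = 0.048
  P(Z=Allergy)·f_Allergy = 0.45 × 0.08 = 0.036
Denominator: 0.1295 + 0.048 + 0.036 = 0.2135
Responsibility of Condition Cold: 0.1295 / 0.2135 ≈ 0.6066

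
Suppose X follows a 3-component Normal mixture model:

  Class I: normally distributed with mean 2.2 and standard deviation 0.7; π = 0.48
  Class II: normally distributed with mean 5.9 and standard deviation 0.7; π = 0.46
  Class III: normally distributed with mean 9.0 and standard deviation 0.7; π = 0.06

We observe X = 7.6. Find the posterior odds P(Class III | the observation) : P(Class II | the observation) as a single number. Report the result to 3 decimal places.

0.337

Only the two components matter; the odds are (π_i f_i(x)) / (π_j f_j(x)).
Evaluate each component's likelihood at the observed value:
  f_I = (1/(0.7·√(2π)))·exp(−(7.6−2.2)²/(2·0.7²)) = 0.569918·exp(-29.75510) = 6.81295e-14
  f_II = (1/(0.7·√(2π)))·exp(−(7.6−5.9)²/(2·0.7²)) = 0.569918·exp(-2.94898) = 0.0298598
  f_III = (1/(0.7·√(2π)))·exp(−(7.6−9.0)²/(2·0.7²)) = 0.569918·exp(-2.00000) = 0.07713
Posterior odds = (π_III·f_III) / (π_II·f_II) = (0.06·0.07713) / (0.46·0.0298598) = 0.0046278 / 0.0137355 ≈ 0.337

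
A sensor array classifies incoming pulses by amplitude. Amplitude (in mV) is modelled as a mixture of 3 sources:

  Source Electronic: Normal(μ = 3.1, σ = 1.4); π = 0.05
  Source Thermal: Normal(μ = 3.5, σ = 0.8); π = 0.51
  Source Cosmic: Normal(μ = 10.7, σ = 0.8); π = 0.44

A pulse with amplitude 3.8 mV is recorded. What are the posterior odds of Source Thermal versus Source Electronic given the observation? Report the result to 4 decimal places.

Posterior odds = (w_i f_i(x)) / (w_j f_j(x)); the normalising sum cancels.
Normal densities:
  f_Electronic = 0.251475
  f_Thermal = 0.464819
  f_Cosmic = 3.50027e-17
Odds = (0.51/0.05) × (0.464819/0.251475) = 10.2 × 1.84837 ≈ 18.8534

18.8534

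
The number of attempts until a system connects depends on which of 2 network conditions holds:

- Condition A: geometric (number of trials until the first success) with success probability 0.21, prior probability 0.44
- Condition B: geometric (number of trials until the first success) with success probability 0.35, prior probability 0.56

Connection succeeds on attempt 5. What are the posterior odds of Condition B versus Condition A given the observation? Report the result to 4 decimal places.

0.9721

Posterior odds = (π_i f_i(x)) / (π_j f_j(x)); the normalising sum cancels.
Geometric probabilities:
  p_A = 0.0817952
  p_B = 0.0624772
Posterior odds = (π_B·p_B) / (π_A·p_A) = (0.56·0.0624772) / (0.44·0.0817952) = 0.0349872 / 0.0359899 ≈ 0.9721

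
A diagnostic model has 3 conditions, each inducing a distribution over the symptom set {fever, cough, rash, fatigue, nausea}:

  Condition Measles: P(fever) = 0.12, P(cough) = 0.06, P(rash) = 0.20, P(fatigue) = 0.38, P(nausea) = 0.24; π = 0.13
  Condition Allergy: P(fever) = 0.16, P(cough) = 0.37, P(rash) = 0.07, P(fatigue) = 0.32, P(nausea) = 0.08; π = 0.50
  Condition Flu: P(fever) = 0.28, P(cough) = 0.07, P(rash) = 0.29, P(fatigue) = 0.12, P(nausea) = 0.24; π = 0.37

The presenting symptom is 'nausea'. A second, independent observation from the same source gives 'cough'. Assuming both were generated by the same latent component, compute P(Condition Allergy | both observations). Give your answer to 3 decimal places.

The responsibility of component k is π_k f_k(x) divided by Σ_j π_j f_j(x).
Since both observations come from the same component, the likelihood for component k is f_k(x₁)·f_k(x₂).
  L_Measles = [P(nausea | comp) = 0.24] × [0.06] = 0.0144
  L_Allergy = [P(nausea | comp) = 0.08] × [0.37] = 0.0296
  L_Flu = [P(nausea | comp) = 0.24] × [0.07] = 0.0168
Unnormalised posteriors:
  π_Measles·L_Measles = 0.13 × 0.0144 = 0.001872
  π_Allergy·L_Allergy = 0.50 × 0.0296 = 0.0148
  π_Flu·L_Flu = 0.37 × 0.0168 = 0.006216
Marginal: 0.001872 + 0.0148 + 0.006216 = 0.022888
P(Condition Allergy | x₁,x₂) ≈ 0.647

0.647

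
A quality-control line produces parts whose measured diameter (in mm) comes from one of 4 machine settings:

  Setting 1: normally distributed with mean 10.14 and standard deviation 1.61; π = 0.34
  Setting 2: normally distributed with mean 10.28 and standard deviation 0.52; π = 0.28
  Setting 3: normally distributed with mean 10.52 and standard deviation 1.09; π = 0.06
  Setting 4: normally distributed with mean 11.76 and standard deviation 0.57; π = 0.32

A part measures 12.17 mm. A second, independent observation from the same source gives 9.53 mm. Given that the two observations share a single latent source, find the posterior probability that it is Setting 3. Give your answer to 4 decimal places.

0.1596

P(component k | x) = π_k·f_k(x) / marginal(x), where marginal(x) = Σ_j π_j·f_j(x).
Since both observations come from the same component, the likelihood for component k is f_k(x₁)·f_k(x₂).
  p_1 = [0.111909] × [0.230628] = 0.0258094
  p_2 = [0.00103824] × [0.271135] = 0.000281504
  p_3 = [0.116385] × [0.242299] = 0.0282
  p_4 = [0.540363] × [0.000332195] = 0.000179506
Unnormalised posteriors:
  π_1·p_1 = 0.34 × 0.0258094 = 0.00877519
  π_2·p_2 = 0.28 × 0.000281504 = 7.88211e-05
  π_3·p_3 = 0.06 × 0.0282 = 0.001692
  π_4·p_4 = 0.32 × 0.000179506 = 5.74418e-05
Normaliser: 0.00877519 + 7.88211e-05 + 0.001692 + 5.74418e-05 = 0.0106035
P(Setting 3 | data) ≈ 0.1596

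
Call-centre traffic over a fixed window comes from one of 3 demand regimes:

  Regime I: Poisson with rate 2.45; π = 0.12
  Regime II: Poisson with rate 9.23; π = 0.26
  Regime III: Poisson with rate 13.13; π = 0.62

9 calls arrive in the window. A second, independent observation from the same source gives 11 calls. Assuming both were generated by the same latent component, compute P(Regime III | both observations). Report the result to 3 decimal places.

0.529

The responsibility of component k is π_k f_k(x) divided by Σ_j π_j f_j(x).
Since both observations come from the same component, the likelihood for component k is f_k(x₁)·f_k(x₂).
  f_I = [0.000756328] × [4.12715e-05] = 3.12148e-08
  f_II = [0.131375] × [0.101748] = 0.0133672
  f_III = [0.0634356] × [0.0994191] = 0.00630671
Multiply by the mixture weights:
  π_I·f_I = 0.12 × 3.12148e-08 = 3.74577e-09
  π_II·f_II = 0.26 × 0.0133672 = 0.00347546
  π_III·f_III = 0.62 × 0.00630671 = 0.00391016
Denominator: 3.74577e-09 + 0.00347546 + 0.00391016 = 0.00738562
So the posterior for Regime III is 0.00391016 / 0.00738562 ≈ 0.529.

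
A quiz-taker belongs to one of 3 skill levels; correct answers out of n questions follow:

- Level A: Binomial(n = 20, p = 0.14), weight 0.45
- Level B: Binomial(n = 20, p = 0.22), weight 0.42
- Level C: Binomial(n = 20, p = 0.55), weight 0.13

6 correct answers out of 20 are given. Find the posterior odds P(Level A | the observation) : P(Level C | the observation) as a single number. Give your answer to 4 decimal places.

8.1633

Since P(k|x) ∝ w_k f_k(x), the posterior odds are w_i f_i(x) / (w_j f_j(x)).
Evaluate each component's likelihood at the observed value:
  p_A = C(20,6)·0.14^6·0.86^14 = 38760·7.52954e-06·0.121054 = 0.0353289
  p_B = C(20,6)·0.22^6·0.78^14 = 38760·0.00011338·0.0308549 = 0.135595
  p_C = C(20,6)·0.55^6·0.45^14 = 38760·0.0276806·1.39629e-05 = 0.0149808
Posterior odds = (w_A·p_A) / (w_C·p_C) = (0.45·0.0353289) / (0.13·0.0149808) = 0.015898 / 0.0019475 ≈ 8.1633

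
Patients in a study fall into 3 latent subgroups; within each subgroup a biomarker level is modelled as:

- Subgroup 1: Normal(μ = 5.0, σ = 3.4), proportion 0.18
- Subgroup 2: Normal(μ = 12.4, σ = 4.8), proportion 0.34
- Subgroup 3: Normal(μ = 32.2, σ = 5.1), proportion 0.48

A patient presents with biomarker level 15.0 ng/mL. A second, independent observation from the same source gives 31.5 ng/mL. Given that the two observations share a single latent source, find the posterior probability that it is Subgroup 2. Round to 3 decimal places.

The responsibility of component k is w_k f_k(x) divided by Σ_j w_j f_j(x).
Since both observations come from the same component, the likelihood for component k is f_k(x₁)·f_k(x₂).
  p_1 = [0.00155237] × [7.55287e-15] = 1.17248e-17
  p_2 = [0.0717724] × [3.02977e-05] = 2.17454e-06
  p_3 = [0.000265148] × [0.0774906] = 2.05465e-05
Weight by the priors:
  w_1·p_1 = 0.18 × 1.17248e-17 = 2.11047e-18
  w_2·p_2 = 0.34 × 2.17454e-06 = 7.39343e-07
  w_3·p_3 = 0.48 × 2.05465e-05 = 9.86231e-06
Evidence: 2.11047e-18 + 7.39343e-07 + 9.86231e-06 = 1.06017e-05
Responsibility of Subgroup 2: 7.39343e-07 / 1.06017e-05 ≈ 0.070

0.070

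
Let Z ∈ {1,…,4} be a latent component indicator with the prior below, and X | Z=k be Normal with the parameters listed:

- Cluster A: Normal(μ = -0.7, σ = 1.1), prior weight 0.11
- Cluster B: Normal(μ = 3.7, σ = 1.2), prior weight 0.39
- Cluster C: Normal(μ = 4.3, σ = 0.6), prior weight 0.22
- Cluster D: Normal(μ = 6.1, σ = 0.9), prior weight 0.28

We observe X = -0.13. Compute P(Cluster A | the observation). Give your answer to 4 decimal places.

0.9777

Apply Bayes' rule: the posterior for each component is proportional to its prior times its likelihood at x.
Component likelihoods at x = -0.13:
  p_A = (1/(1.1·√(2π)))·exp(−(-0.13−-0.7)²/(2·1.1²)) = 0.362675·exp(-0.13426) = 0.317111
  p_B = (1/(1.2·√(2π)))·exp(−(-0.13−3.7)²/(2·1.2²)) = 0.332452·exp(-5.09337) = 0.00204036
  p_C = (1/(0.6·√(2π)))·exp(−(-0.13−4.3)²/(2·0.6²)) = 0.664904·exp(-27.25681) = 9.66671e-13
  p_D = (1/(0.9·√(2π)))·exp(−(-0.13−6.1)²/(2·0.9²)) = 0.443269·exp(-23.95858) = 1.74417e-11
Multiply by the mixture weights:
  π_A·p_A = 0.11 × 0.317111 = 0.0348822
  π_B·p_B = 0.39 × 0.00204036 = 0.000795741
  π_C·p_C = 0.22 × 9.66671e-13 = 2.12668e-13
  π_D·p_D = 0.28 × 1.74417e-11 = 4.88367e-12
Denominator: 0.0348822 + 0.000795741 + 2.12668e-13 + 4.88367e-12 = 0.0356779
So the posterior for Cluster A is 0.0348822 / 0.0356779 ≈ 0.9777.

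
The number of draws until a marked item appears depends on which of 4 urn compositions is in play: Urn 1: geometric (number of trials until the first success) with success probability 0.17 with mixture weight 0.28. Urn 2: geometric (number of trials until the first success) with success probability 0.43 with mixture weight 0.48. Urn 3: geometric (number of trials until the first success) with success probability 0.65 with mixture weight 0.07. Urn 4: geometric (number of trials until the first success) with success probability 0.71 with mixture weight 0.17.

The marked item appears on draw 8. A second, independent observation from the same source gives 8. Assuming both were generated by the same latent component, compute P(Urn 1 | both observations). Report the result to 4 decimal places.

0.9461

P(component k | x) = P(Z=k)·f_k(x) / marginal(x), where marginal(x) = Σ_j P(Z=j)·f_j(x).
Since both observations come from the same component, the likelihood for component k is f_k(x₁)·f_k(x₂).
  f_1 = [0.0461313] × [0.0461313] = 0.0021281
  f_2 = [0.00840606] × [0.00840606] = 7.06618e-05
  f_3 = [0.000418205] × [0.000418205] = 1.74896e-07
  f_4 = [0.000122474] × [0.000122474] = 1.49999e-08
Weight by the priors:
  P(Z=1)·f_1 = 0.28 × 0.0021281 = 0.000595867
  P(Z=2)·f_2 = 0.48 × 7.06618e-05 = 3.39177e-05
  P(Z=3)·f_3 = 0.07 × 1.74896e-07 = 1.22427e-08
  P(Z=4)·f_4 = 0.17 × 1.49999e-08 = 2.54998e-09
Normaliser: 0.000595867 + 3.39177e-05 + 1.22427e-08 + 2.54998e-09 = 0.000629799
P(Urn 1 | x) ≈ 0.9461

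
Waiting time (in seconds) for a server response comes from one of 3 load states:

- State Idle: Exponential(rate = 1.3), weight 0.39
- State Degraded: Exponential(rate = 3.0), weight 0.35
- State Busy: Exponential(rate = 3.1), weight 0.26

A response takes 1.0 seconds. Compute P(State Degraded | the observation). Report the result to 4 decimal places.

P(component k | x) = π_k·f_k(x) / marginal(x), where marginal(x) = Σ_j π_j·f_j(x).
Component likelihoods at x = 1.0 seconds:
  L_Idle = 1.3·e^(−1.3·1.0) = 1.3·e^(−1.3000) = 0.354291
  L_Degraded = 3.0·e^(−3.0·1.0) = 3.0·e^(−3.0000) = 0.149361
  L_Busy = 3.1·e^(−3.1·1.0) = 3.1·e^(−3.1000) = 0.139653
Prior × likelihood for each component:
  π_Idle·L_Idle = 0.39 × 0.354291 = 0.138174
  π_Degraded·L_Degraded = 0.35 × 0.149361 = 0.0522764
  π_Busy·L_Busy = 0.26 × 0.139653 = 0.0363097
Denominator: 0.138174 + 0.0522764 + 0.0363097 = 0.22676
So the posterior for State Degraded is 0.0522764 / 0.22676 ≈ 0.2305.

0.2305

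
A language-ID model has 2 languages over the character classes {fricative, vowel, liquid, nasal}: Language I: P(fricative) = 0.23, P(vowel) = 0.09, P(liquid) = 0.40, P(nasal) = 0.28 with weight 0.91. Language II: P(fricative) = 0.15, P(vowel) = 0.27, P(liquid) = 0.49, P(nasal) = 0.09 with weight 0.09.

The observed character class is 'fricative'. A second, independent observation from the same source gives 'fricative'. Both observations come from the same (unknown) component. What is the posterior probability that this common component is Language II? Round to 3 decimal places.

Posterior ∝ prior × likelihood, so P(k | x) ∝ w_k f_k(x); normalise over all components.
Since both observations come from the same component, the likelihood for component k is f_k(x₁)·f_k(x₂).
  p_I = [0.23] × [0.23] = 0.0529
  p_II = [0.15] × [0.15] = 0.0225
Multiply by the mixture weights:
  w_I·p_I = 0.91 × 0.0529 = 0.048139
  w_II·p_II = 0.09 × 0.0225 = 0.002025
Denominator: 0.048139 + 0.002025 = 0.050164
Responsibility of Language II: 0.002025 / 0.050164 ≈ 0.040

0.040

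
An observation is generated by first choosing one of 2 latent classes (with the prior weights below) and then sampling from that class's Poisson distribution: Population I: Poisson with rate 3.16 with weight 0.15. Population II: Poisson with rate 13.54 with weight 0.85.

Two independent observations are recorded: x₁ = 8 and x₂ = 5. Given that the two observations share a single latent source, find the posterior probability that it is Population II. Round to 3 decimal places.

0.473

Posterior ∝ prior × likelihood, so P(k | x) ∝ π_k f_k(x); normalise over all components.
Since both observations come from the same component, the likelihood for component k is f_k(x₁)·f_k(x₂).
  f_I = [e^(−3.16)·3.16^8/8! = 0.0104618] × [0.1114] = 0.00116544
  f_II = [e^(−13.54)·13.54^8/8! = 0.0369047] × [0.00499534] = 0.000184351
Unnormalised posteriors:
  π_I·f_I = 0.15 × 0.00116544 = 0.000174816
  π_II·f_II = 0.85 × 0.000184351 = 0.000156699
Evidence: 0.000174816 + 0.000156699 = 0.000331514
So the posterior for Population II is 0.000156699 / 0.000331514 ≈ 0.473.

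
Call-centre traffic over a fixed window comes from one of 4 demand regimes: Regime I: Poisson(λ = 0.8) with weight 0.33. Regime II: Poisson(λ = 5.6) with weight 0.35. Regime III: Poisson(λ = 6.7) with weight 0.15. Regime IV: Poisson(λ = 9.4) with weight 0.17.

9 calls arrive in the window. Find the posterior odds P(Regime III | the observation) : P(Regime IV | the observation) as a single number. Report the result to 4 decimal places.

The posterior odds equal the prior odds times the likelihood ratio: (w_i/w_j)·(f_i(x)/f_j(x)).
Component likelihoods at x = 9 calls:
  f_I = 1.66192e-07
  f_II = 0.0551925
  f_III = 0.0922863
  f_IV = 0.130623
Posterior odds = (w_III·f_III) / (w_IV·f_IV) = (0.15·0.0922863) / (0.17·0.130623) = 0.0138429 / 0.0222059 ≈ 0.6234

0.6234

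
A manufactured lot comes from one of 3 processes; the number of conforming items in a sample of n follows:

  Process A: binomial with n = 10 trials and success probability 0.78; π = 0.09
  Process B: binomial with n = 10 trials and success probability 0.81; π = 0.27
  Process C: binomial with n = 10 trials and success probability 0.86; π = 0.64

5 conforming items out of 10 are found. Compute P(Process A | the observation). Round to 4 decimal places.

P(component k | x) = w_k·f_k(x) / marginal(x), where marginal(x) = Σ_j w_j·f_j(x).
Binomial probabilities:
  L_A = 0.0374962
  L_B = 0.0217567
  L_C = 0.00637577
Weight by the priors:
  w_A·L_A = 0.09 × 0.0374962 = 0.00337466
  w_B·L_B = 0.27 × 0.0217567 = 0.00587432
  w_C·L_C = 0.64 × 0.00637577 = 0.0040805
Denominator: 0.00337466 + 0.00587432 + 0.0040805 = 0.0133295
P(Process A | 5 conforming items out of 10) = 0.00337466 / 0.0133295 ≈ 0.2532

0.2532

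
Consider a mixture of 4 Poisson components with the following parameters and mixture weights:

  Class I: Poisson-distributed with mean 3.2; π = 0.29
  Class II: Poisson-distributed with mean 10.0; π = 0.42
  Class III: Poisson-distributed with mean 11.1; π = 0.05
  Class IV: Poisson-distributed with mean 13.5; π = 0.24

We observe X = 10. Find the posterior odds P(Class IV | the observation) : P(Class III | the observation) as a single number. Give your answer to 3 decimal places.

Since P(k|x) ∝ w_k f_k(x), the posterior odds are w_i f_i(x) / (w_j f_j(x)).
Evaluate each component's likelihood at the observed value:
  L_I = 0.00126472
  L_II = 0.12511
  L_III = 0.118249
  L_IV = 0.0759625
Odds = (0.24/0.05) × (0.0759625/0.118249) = 4.8 × 0.642394 ≈ 3.083

3.083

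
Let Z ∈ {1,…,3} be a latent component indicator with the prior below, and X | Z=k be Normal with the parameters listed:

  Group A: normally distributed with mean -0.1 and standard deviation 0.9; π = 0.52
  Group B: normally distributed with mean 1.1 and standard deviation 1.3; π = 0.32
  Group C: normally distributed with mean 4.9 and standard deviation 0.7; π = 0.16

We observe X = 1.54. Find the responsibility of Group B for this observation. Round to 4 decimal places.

0.6791

By Bayes' theorem, P(k | x) = π_k f_k(x) / Σ_j π_j f_j(x).
Component likelihoods at x = 1.54:
  f_A = (1/(0.9·√(2π)))·exp(−(1.54−-0.1)²/(2·0.9²)) = 0.443269·exp(-1.66025) = 0.0842619
  f_B = (1/(1.3·√(2π)))·exp(−(1.54−1.1)²/(2·1.3²)) = 0.306879·exp(-0.05728) = 0.289795
  f_C = (1/(0.7·√(2π)))·exp(−(1.54−4.9)²/(2·0.7²)) = 0.569918·exp(-11.52000) = 5.659e-06
Prior × likelihood for each component:
  π_A·f_A = 0.52 × 0.0842619 = 0.0438162
  π_B·f_B = 0.32 × 0.289795 = 0.0927345
  π_C·f_C = 0.16 × 5.659e-06 = 9.0544e-07
Evidence: 0.0438162 + 0.0927345 + 9.0544e-07 = 0.136552
So the posterior for Group B is 0.0927345 / 0.136552 ≈ 0.6791.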